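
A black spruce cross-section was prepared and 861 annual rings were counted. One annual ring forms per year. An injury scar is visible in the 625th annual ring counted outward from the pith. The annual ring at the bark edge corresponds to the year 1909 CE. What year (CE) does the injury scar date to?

1673 CE

861 − 625 = 236 annual rings lie beyond the injury scar toward the bark edge.
The annual ring at the bark edge is 1909 CE, so the injury scar dates to 1909 − 236 = 1673 CE.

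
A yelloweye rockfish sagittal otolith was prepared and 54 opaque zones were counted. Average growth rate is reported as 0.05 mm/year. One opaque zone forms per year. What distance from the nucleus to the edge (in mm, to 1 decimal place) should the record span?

54 years of growth are recorded.
Length ≈ 0.05 × 54 = 2.7 mm.

2.7 mm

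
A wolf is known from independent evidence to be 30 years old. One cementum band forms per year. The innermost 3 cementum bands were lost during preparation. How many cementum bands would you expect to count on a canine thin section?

Expected cementum bands over 30 years: 30.
Less the 3 uncaptured cementum bands: 30 − 3 = 27.

27 cementum bands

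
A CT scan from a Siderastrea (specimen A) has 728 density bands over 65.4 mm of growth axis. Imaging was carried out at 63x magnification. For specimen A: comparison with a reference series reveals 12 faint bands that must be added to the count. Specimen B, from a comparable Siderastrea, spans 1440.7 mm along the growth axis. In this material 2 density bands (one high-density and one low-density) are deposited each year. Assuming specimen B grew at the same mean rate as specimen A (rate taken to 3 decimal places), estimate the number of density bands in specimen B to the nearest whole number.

16279 density bands

Specimen A: true density band count = 728 + 12 = 740.
Specimen A: dividing by 2 density bands per year: 740 / 2 = 370 years.
A: Mean rate = 65.4 mm / 370 years ≈ 0.177 mm/year.
Specimen B: 1440.7 mm / 0.177 mm per year = 8139.55 years; at 2 density bands per year that is 8139.55 × 2 ≈ 16279 density bands.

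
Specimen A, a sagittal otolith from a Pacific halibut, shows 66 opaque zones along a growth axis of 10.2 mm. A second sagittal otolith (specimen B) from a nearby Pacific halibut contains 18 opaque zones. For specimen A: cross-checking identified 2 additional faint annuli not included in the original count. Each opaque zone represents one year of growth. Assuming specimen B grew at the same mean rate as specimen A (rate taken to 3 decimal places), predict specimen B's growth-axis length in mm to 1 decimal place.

Specimen A: after corrections the count is 66 + 2 = 68 opaque zones.
A: Extension rate ≈ 10.2 / 68 = 0.150 mm per year.
B's length ≈ 0.150 × 18 = 2.7 mm.

2.7 mm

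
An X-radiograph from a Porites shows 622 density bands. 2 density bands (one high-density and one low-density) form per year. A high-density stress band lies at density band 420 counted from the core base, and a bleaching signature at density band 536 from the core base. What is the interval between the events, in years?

Separation: 536 − 420 = 116 density bands.
With 2 density bands per year, 116 / 2 = 58 years.

58 yr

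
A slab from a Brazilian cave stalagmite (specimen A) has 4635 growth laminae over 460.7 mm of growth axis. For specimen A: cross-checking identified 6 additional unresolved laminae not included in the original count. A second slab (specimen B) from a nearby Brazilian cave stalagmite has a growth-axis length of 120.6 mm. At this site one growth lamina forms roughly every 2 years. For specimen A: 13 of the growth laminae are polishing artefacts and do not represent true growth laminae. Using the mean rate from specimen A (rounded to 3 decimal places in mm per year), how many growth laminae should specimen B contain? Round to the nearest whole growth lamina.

1206 growth laminae

Specimen A: adjusted count: 4635 − 13 + 6 = 4628 growth laminae.
Specimen A: multiplying by 2 years per growth lamina: 4628 × 2 = 9256 years.
A: Extension rate ≈ 460.7 / 9256 = 0.050 mm/year.
Specimen B: 120.6 mm / 0.050 mm per year = 2412.00 years; at 2 years per growth lamina that is 2412.00 / 2 ≈ 1206 growth laminae.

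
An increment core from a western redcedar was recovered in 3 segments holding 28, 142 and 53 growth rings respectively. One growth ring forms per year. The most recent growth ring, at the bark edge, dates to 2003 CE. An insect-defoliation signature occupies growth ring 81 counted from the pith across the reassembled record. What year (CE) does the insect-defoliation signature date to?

Total growth rings = 28 + 142 + 53 = 223.
The insect-defoliation signature sits at growth ring 81 from the pith, so 223 − 81 = 142 growth rings formed after it.
The growth ring at the bark edge is 2003 CE, so the insect-defoliation signature dates to 2003 − 142 = 1861 CE.

1861 CE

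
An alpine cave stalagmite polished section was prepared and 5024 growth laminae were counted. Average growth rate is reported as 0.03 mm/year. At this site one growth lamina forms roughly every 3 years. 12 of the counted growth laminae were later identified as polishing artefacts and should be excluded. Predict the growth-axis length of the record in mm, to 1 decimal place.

After corrections the count is 5024 − 12 = 5012 growth laminae.
5012 growth laminae at 3 years each span 5012 × 3 = 15036 years.
Predicted length = 0.03 mm/year × 15036 years = 451.1 mm.

451.1 mm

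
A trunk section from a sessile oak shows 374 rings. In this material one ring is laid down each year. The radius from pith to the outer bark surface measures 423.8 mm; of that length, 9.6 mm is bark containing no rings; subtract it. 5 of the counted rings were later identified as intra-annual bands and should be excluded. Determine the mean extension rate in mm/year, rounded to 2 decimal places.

After corrections the count is 374 − 5 = 369 rings.
The growth record spans 423.8 − 9.6 = 414.2 mm.
Mean rate = 414.2 mm / 369 years ≈ 1.12 mm/year.

1.12 mm/year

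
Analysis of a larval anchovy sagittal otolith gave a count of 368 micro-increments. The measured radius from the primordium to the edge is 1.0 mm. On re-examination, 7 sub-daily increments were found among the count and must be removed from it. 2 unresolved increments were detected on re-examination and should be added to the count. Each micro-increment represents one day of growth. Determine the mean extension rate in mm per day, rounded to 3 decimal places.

Adjusted count: 368 − 7 + 2 = 363 micro-increments.
Extension rate ≈ 1.0 / 363 = 0.003 mm per day.

0.003 mm per day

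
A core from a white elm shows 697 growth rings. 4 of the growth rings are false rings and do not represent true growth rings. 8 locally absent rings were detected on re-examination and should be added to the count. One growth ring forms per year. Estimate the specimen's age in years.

True growth ring count = 697 − 4 + 8 = 701.
One growth ring per year makes the duration 701 years.

701 years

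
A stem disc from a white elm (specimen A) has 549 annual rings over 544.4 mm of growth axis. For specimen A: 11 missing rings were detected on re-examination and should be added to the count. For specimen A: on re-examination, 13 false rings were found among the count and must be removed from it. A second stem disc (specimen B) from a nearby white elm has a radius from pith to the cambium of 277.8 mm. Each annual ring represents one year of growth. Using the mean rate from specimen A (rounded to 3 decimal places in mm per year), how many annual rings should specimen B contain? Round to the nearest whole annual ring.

279 annual rings

Specimen A: correcting the raw count gives 549 − 13 + 11 = 547 true annual rings.
A: 544.4 mm over 547 years gives 544.4 / 547 ≈ 0.995 mm per year.
Specimen B: 277.8 mm / 0.995 mm per year = 279.20 years ≈ 279 annual rings.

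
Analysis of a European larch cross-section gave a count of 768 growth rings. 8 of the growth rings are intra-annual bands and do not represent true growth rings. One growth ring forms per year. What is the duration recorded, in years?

True growth ring count = 768 − 8 = 760.
With a one-to-one growth ring periodicity this is 760 years.

760 years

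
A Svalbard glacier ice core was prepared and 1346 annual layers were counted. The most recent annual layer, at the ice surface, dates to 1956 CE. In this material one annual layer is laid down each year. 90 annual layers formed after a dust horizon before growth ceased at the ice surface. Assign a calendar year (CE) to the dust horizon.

There are 90 annual layers younger than the dust horizon.
The annual layer at the ice surface is 1956 CE, so the dust horizon dates to 1956 − 90 = 1866 CE.

1866 CE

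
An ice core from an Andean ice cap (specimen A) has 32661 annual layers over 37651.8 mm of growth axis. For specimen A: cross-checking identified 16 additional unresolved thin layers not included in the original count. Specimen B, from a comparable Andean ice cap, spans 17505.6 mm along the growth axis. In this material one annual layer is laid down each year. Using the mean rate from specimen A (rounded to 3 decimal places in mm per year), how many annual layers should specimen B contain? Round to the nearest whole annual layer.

15196 annual layers

Specimen A: correcting the raw count gives 32661 + 16 = 32677 true annual layers.
A: Extension rate ≈ 37651.8 / 32677 = 1.152 mm per year.
Specimen B: 17505.6 mm / 1.152 mm per year = 15195.83 years ≈ 15196 annual layers.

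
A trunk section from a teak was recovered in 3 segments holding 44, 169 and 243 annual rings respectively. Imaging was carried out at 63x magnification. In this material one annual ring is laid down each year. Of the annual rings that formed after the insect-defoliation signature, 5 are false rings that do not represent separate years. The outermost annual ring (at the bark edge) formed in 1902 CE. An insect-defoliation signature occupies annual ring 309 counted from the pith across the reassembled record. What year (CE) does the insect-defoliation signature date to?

1760 CE

Total annual rings = 44 + 169 + 243 = 456.
Between annual ring 309 and the bark edge there are 456 − 309 = 147 annual rings.
147 − 5 false = 142 true annual rings after the insect-defoliation signature.
1902 − 142 = 1760 CE.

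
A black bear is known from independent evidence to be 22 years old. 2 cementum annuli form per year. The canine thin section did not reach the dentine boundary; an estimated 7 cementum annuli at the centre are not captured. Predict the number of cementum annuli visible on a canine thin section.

37 cementum annuli

22 years at 2 cementum annuli per year gives 22 × 2 = 44 cementum annuli.
Subtracting the 7 cementum annuli not captured gives 44 − 7 = 37 cementum annuli in the record.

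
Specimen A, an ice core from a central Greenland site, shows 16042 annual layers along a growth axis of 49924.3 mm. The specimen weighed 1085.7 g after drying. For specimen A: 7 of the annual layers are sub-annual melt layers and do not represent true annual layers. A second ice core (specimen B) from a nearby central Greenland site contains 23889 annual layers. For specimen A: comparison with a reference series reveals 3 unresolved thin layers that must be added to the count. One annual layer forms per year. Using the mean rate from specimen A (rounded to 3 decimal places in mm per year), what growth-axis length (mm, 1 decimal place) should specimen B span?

74366.5 mm

Specimen A: correcting the raw count gives 16042 − 7 + 3 = 16038 true annual layers.
A: Mean rate = 49924.3 mm / 16038 years ≈ 3.113 mm/year.
B's length ≈ 3.113 × 23889 = 74366.5 mm.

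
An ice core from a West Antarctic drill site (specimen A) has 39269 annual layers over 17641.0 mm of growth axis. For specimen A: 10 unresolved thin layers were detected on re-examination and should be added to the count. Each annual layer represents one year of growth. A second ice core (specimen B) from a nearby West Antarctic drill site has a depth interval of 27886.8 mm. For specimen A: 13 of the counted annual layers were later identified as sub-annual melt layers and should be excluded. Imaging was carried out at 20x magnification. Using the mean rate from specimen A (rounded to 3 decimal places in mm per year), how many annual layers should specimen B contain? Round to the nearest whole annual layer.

Specimen A: correcting the raw count gives 39269 − 13 + 10 = 39266 true annual layers.
A: Extension rate ≈ 17641.0 / 39266 = 0.449 mm per year.
Specimen B: 27886.8 mm / 0.449 mm per year = 62108.69 years ≈ 62109 annual layers.

62109 annual layers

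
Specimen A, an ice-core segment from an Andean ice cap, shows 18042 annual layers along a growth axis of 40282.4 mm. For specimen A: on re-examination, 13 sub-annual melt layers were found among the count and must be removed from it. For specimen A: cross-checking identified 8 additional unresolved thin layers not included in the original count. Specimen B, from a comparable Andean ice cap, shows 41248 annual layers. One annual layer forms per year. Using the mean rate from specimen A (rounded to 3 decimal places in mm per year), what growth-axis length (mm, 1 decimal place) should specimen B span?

92106.8 mm

Specimen A: adjusted count: 18042 − 13 + 8 = 18037 annual layers.
A: 40282.4 mm over 18037 years gives 40282.4 / 18037 ≈ 2.233 mm/yr.
Length of B = 2.233 × 41248 = 92106.8 mm.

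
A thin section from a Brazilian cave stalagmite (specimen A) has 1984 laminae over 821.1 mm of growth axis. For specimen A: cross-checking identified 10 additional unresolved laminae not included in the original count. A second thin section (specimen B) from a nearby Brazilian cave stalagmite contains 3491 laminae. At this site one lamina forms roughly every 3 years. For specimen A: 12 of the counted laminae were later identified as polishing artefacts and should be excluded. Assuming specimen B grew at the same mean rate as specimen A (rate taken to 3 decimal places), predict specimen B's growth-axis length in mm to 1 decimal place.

1445.3 mm

Specimen A: adjusted count: 1984 − 12 + 10 = 1982 laminae.
Specimen A: 1982 laminae at 3 years each span 1982 × 3 = 5946 years.
A: 821.1 mm over 5946 years gives 821.1 / 5946 ≈ 0.138 mm/yr.
Specimen B: 3491 laminae at 3 years each span 3491 × 3 = 10473 years. For B, 0.138 mm/year × 10473 years = 1445.3 mm.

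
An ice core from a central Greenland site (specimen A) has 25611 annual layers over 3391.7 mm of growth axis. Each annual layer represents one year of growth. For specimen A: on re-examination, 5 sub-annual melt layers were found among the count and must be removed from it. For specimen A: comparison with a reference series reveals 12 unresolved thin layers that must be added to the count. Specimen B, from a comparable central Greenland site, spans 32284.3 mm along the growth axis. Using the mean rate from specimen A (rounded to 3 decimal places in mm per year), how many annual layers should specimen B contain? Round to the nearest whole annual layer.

Specimen A: adjusted count: 25611 − 5 + 12 = 25618 annual layers.
A: Mean rate = 3391.7 mm / 25618 years ≈ 0.132 mm per year.
Specimen B: 32284.3 mm / 0.132 mm per year = 244578.03 years ≈ 244578 annual layers.

244578 annual layers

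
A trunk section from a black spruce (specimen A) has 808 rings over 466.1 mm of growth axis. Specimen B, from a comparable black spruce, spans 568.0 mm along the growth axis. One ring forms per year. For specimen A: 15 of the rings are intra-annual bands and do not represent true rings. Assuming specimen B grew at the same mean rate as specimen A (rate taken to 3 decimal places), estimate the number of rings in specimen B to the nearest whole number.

966 rings

Specimen A: true ring count = 808 − 15 = 793.
A: 466.1 mm over 793 years gives 466.1 / 793 ≈ 0.588 mm/yr.
For B, 568.0 / 0.588 = 965.99 years ≈ 966 rings.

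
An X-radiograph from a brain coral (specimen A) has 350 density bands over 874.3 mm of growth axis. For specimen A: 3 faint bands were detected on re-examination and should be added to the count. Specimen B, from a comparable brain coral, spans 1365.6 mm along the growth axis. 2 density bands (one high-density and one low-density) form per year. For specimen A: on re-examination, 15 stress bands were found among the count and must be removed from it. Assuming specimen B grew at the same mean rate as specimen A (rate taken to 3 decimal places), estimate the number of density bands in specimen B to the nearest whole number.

Specimen A: true density band count = 350 − 15 + 3 = 338.
Specimen A: dividing by 2 density bands per year: 338 / 2 = 169 years.
A: 874.3 mm over 169 years gives 874.3 / 169 ≈ 5.173 mm/year.
For B, 1365.6 / 5.173 = 263.99 years; at 2 density bands per year that is 263.99 × 2 ≈ 528 density bands.

528 density bands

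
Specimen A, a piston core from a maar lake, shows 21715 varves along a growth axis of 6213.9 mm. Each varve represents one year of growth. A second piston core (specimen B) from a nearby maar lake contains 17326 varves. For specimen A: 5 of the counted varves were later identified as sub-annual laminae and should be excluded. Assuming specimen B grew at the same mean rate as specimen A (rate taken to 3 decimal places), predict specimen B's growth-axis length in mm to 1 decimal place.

4955.2 mm

Specimen A: adjusted count: 21715 − 5 = 21710 varves.
A: 6213.9 mm over 21710 years gives 6213.9 / 21710 ≈ 0.286 mm/yr.
For B, 0.286 mm/year × 17326 years = 4955.2 mm.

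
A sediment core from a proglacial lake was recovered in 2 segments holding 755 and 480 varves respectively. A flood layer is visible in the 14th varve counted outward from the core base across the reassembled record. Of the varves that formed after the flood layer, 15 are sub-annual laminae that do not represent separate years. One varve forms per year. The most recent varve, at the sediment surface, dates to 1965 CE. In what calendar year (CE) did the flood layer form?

Total varves = 755 + 480 = 1235.
The flood layer sits at varve 14 from the core base, so 1235 − 14 = 1221 varves formed after it.
1221 − 15 false = 1206 true varves after the flood layer.
1965 − 1206 = 759 CE.

759 CE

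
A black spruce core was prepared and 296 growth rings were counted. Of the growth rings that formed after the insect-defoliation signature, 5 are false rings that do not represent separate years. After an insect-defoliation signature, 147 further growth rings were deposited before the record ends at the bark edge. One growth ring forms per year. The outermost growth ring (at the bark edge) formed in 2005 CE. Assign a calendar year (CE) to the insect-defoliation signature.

There are 147 growth rings younger than the insect-defoliation signature.
147 − 5 false = 142 true growth rings after the insect-defoliation signature.
The growth ring at the bark edge is 2005 CE, so the insect-defoliation signature dates to 2005 − 142 = 1863 CE.

1863 CE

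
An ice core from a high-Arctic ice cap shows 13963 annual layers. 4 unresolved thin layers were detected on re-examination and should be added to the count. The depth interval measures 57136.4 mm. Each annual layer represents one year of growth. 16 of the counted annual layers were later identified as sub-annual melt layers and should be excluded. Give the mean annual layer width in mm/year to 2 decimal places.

Adjusted count: 13963 − 16 + 4 = 13951 annual layers.
Mean rate = 57136.4 mm / 13951 years ≈ 4.10 mm/year.

4.10 mm/year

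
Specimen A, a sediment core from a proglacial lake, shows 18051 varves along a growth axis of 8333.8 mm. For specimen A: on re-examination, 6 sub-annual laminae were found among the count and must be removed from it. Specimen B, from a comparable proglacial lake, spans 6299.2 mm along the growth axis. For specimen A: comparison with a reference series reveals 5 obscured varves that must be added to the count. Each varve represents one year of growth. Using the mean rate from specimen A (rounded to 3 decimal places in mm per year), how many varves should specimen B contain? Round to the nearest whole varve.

13635 varves

Specimen A: true varve count = 18051 − 6 + 5 = 18050.
A: 8333.8 mm over 18050 years gives 8333.8 / 18050 ≈ 0.462 mm/year.
B spans 6299.2 / 0.462 = 13634.63 years ≈ 13635 varves.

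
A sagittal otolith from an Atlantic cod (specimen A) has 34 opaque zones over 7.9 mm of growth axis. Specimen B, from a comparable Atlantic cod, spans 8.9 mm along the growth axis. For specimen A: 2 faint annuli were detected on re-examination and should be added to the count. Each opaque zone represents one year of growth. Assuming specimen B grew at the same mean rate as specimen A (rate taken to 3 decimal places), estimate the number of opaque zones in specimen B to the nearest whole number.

41 opaque zones

Specimen A: after corrections the count is 34 + 2 = 36 opaque zones.
A: Mean rate = 7.9 mm / 36 years ≈ 0.219 mm per year.
B spans 8.9 / 0.219 = 40.64 years ≈ 41 opaque zones.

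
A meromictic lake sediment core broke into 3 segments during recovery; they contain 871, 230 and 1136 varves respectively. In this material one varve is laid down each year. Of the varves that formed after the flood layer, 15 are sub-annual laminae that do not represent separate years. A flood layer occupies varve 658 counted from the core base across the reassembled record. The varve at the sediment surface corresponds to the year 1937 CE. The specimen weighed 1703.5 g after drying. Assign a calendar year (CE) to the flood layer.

Total varves = 871 + 230 + 1136 = 2237.
Between varve 658 and the sediment surface there are 2237 − 658 = 1579 varves.
1579 − 15 false = 1564 true varves after the flood layer.
1937 − 1564 = 373 CE.

373 CE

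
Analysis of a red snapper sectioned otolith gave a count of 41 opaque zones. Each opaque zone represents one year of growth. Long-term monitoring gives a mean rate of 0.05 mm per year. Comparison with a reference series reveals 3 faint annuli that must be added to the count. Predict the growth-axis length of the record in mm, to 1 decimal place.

True opaque zone count = 41 + 3 = 44.
Predicted length = 0.05 mm/year × 44 years = 2.2 mm.

2.2 mm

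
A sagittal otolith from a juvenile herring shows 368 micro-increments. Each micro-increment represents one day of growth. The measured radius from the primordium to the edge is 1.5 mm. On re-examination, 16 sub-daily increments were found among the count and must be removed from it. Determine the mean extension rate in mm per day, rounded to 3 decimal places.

Correcting the raw count gives 368 − 16 = 352 true micro-increments.
1.5 mm over 352 days gives 1.5 / 352 ≈ 0.004 mm per day.

0.004 mm per day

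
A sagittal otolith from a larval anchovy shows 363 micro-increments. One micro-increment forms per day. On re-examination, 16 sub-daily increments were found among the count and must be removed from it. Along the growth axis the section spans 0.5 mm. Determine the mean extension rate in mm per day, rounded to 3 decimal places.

0.001 mm per day

True micro-increment count = 363 − 16 = 347.
Mean rate = 0.5 mm / 347 days ≈ 0.001 mm per day.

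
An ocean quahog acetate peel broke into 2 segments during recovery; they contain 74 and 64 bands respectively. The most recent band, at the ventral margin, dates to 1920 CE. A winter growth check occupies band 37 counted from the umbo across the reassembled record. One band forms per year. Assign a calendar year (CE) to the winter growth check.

1819 CE

Total bands = 74 + 64 = 138.
138 − 37 = 101 bands lie beyond the winter growth check toward the ventral margin.
Counting back 101 years from 1920 CE places the winter growth check in 1920 − 101 = 1819 CE.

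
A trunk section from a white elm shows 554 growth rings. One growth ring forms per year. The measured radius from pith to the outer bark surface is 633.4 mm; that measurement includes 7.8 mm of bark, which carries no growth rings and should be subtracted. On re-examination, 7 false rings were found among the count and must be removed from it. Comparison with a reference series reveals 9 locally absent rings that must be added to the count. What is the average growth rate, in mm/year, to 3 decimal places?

1.125 mm/year

After corrections the count is 554 − 7 + 9 = 556 growth rings.
The growth record spans 633.4 − 7.8 = 625.6 mm.
Extension rate ≈ 625.6 / 556 = 1.125 mm/year.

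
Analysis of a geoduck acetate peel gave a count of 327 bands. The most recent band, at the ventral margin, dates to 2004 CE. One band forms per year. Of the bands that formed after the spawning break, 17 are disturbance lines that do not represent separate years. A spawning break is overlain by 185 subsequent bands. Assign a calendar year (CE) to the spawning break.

1836 CE

185 bands formed after the spawning break.
Excluding 17 false bands: 185 − 17 = 168.
The band at the ventral margin is 2004 CE, so the spawning break dates to 2004 − 168 = 1836 CE.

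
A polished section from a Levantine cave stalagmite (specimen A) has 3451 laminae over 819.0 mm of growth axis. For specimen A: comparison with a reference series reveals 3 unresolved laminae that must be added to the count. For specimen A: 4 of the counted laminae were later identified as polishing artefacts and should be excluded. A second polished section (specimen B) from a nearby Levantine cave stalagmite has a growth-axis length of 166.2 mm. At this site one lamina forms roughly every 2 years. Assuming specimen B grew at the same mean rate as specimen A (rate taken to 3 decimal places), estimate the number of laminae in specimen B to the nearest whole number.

698 laminae

Specimen A: adjusted count: 3451 − 4 + 3 = 3450 laminae.
Specimen A: at 2 years per lamina, 3450 × 2 = 6900 years.
A: Mean rate = 819.0 mm / 6900 years ≈ 0.119 mm per year.
Specimen B: 166.2 mm / 0.119 mm per year = 1396.64 years; at 2 years per lamina that is 1396.64 / 2 ≈ 698 laminae.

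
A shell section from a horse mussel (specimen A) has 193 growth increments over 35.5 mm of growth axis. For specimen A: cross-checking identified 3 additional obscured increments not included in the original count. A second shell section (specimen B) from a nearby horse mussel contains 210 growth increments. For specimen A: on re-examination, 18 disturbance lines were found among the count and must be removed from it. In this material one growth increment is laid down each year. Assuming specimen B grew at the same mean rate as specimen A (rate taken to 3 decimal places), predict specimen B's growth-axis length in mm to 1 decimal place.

41.8 mm

Specimen A: adjusted count: 193 − 18 + 3 = 178 growth increments.
A: Extension rate ≈ 35.5 / 178 = 0.199 mm/yr.
B's length ≈ 0.199 × 210 = 41.8 mm.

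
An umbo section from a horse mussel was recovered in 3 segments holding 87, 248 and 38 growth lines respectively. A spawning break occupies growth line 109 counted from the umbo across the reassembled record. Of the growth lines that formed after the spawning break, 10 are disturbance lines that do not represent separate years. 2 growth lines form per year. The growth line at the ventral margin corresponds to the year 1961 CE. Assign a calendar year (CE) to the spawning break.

Total growth lines = 87 + 248 + 38 = 373.
The spawning break sits at growth line 109 from the umbo, so 373 − 109 = 264 growth lines formed after it.
Excluding 10 false growth lines: 264 − 10 = 254.
Dividing by 2 growth lines per year: 254 / 2 = 127 years.
The growth line at the ventral margin is 1961 CE, so the spawning break dates to 1961 − 127 = 1834 CE.

1834 CE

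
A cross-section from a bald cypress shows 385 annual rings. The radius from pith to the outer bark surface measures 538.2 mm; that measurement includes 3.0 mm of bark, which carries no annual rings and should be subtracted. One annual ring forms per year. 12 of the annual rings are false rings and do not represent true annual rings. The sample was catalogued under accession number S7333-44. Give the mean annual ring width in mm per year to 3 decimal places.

1.435 mm per year

True annual ring count = 385 − 12 = 373.
Removing the 3.0 mm offcut leaves 538.2 − 3.0 = 535.2 mm.
Extension rate ≈ 535.2 / 373 = 1.435 mm per year.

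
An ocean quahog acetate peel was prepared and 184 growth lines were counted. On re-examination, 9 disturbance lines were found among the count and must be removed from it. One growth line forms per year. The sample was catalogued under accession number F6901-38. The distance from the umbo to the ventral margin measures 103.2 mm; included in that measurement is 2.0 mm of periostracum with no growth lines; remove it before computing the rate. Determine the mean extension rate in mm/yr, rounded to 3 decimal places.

Correcting the raw count gives 184 − 9 = 175 true growth lines.
The growth record spans 103.2 − 2.0 = 101.2 mm.
101.2 mm over 175 years gives 101.2 / 175 ≈ 0.578 mm/yr.

0.578 mm/yr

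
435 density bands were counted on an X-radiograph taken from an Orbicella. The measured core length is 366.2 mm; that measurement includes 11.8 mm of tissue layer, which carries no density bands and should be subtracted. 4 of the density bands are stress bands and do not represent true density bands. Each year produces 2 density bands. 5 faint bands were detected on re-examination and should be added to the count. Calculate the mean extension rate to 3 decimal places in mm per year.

1.626 mm per year

True density band count = 435 − 4 + 5 = 436.
Dividing by 2 density bands per year: 436 / 2 = 218 years.
Removing the 11.8 mm offcut leaves 366.2 − 11.8 = 354.4 mm.
Extension rate ≈ 354.4 / 218 = 1.626 mm per year.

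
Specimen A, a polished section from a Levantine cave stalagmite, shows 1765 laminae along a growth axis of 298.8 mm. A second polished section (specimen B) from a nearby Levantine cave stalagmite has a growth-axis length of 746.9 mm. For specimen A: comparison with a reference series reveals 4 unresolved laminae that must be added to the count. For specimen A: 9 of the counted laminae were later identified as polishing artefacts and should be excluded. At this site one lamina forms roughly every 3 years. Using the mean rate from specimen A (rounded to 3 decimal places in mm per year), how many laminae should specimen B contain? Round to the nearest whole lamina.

Specimen A: true lamina count = 1765 − 9 + 4 = 1760.
Specimen A: 1760 laminae at 3 years each span 1760 × 3 = 5280 years.
A: 298.8 mm over 5280 years gives 298.8 / 5280 ≈ 0.057 mm/year.
For B, 746.9 / 0.057 = 13103.51 years; at 3 years per lamina that is 13103.51 / 3 ≈ 4368 laminae.

4368 laminae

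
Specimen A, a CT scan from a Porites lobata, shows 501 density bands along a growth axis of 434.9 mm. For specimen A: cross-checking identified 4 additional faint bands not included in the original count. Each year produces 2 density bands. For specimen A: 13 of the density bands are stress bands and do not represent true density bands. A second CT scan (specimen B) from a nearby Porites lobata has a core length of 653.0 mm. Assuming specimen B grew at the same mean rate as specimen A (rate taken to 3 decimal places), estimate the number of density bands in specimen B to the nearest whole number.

Specimen A: correcting the raw count gives 501 − 13 + 4 = 492 true density bands.
Specimen A: dividing by 2 density bands per year: 492 / 2 = 246 years.
A: 434.9 mm over 246 years gives 434.9 / 246 ≈ 1.768 mm per year.
For B, 653.0 / 1.768 = 369.34 years; at 2 density bands per year that is 369.34 × 2 ≈ 739 density bands.

739 density bands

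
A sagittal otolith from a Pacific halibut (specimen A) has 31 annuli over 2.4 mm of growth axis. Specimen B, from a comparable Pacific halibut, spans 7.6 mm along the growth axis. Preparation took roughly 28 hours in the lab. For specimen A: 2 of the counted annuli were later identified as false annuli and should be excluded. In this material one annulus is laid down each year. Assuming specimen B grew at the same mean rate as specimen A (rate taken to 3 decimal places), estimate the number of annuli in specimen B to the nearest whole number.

Specimen A: adjusted count: 31 − 2 = 29 annuli.
A: Extension rate ≈ 2.4 / 29 = 0.083 mm per year.
For B, 7.6 / 0.083 = 91.57 years ≈ 92 annuli.

92 annuli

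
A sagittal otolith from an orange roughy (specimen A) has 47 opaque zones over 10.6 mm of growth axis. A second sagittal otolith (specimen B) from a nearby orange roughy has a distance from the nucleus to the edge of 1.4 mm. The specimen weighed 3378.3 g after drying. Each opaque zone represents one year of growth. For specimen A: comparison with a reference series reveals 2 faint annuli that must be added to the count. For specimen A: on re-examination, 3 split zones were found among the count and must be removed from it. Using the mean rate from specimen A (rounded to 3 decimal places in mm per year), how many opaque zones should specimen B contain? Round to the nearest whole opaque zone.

Specimen A: correcting the raw count gives 47 − 3 + 2 = 46 true opaque zones.
A: Mean rate = 10.6 mm / 46 years ≈ 0.230 mm per year.
Specimen B: 1.4 mm / 0.230 mm per year = 6.09 years ≈ 6 opaque zones.

6 opaque zones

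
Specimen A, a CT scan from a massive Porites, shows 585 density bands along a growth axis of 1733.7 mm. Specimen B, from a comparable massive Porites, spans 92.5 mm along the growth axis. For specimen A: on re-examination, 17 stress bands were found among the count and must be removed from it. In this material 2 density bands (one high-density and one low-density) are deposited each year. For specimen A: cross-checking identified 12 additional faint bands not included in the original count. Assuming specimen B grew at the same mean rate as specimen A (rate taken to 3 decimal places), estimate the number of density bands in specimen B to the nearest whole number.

Specimen A: after corrections the count is 585 − 17 + 12 = 580 density bands.
Specimen A: 580 density bands at 2 per year is 580 / 2 = 290 years.
A: Mean rate = 1733.7 mm / 290 years ≈ 5.978 mm/year.
Specimen B: 92.5 mm / 5.978 mm per year = 15.47 years; at 2 density bands per year that is 15.47 × 2 ≈ 31 density bands.

31 density bands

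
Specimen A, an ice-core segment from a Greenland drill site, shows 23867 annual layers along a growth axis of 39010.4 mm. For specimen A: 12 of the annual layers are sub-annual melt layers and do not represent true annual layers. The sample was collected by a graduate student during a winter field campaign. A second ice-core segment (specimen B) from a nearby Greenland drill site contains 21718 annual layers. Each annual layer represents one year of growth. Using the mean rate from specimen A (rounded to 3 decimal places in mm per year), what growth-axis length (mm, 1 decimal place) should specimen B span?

Specimen A: adjusted count: 23867 − 12 = 23855 annual layers.
A: Extension rate ≈ 39010.4 / 23855 = 1.635 mm per year.
For B, 1.635 mm/year × 21718 years = 35508.9 mm.

35508.9 mm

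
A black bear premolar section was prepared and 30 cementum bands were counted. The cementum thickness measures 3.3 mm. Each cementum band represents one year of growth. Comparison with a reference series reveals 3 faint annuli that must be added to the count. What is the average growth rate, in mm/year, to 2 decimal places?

After corrections the count is 30 + 3 = 33 cementum bands.
Extension rate ≈ 3.3 / 33 = 0.10 mm/year.

0.10 mm/year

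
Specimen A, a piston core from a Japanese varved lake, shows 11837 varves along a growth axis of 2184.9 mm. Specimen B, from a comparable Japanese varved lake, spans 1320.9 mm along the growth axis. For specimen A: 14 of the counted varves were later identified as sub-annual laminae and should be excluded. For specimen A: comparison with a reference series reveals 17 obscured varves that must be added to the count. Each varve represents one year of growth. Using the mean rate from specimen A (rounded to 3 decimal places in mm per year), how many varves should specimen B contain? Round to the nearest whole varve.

7140 varves

Specimen A: adjusted count: 11837 − 14 + 17 = 11840 varves.
A: 2184.9 mm over 11840 years gives 2184.9 / 11840 ≈ 0.185 mm/year.
For B, 1320.9 / 0.185 = 7140.00 years ≈ 7140 varves.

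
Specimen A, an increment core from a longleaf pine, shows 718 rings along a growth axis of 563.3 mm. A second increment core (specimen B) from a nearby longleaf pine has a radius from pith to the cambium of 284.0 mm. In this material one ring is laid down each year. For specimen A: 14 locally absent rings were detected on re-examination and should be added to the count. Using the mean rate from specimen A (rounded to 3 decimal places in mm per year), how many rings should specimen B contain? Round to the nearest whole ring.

369 rings

Specimen A: after corrections the count is 718 + 14 = 732 rings.
A: 563.3 mm over 732 years gives 563.3 / 732 ≈ 0.770 mm per year.
Specimen B: 284.0 mm / 0.770 mm per year = 368.83 years ≈ 369 rings.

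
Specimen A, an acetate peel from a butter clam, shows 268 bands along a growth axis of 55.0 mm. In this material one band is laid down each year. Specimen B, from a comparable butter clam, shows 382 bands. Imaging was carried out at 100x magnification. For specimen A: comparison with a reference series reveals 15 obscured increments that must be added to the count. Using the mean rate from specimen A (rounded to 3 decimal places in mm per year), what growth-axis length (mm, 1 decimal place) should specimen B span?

Specimen A: correcting the raw count gives 268 + 15 = 283 true bands.
A: 55.0 mm over 283 years gives 55.0 / 283 ≈ 0.194 mm/yr.
B's length ≈ 0.194 × 382 = 74.1 mm.

74.1 mm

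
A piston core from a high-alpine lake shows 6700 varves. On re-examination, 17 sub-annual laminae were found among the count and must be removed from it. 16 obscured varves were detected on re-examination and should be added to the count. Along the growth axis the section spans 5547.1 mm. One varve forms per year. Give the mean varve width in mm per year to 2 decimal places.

0.83 mm per year

After corrections the count is 6700 − 17 + 16 = 6699 varves.
5547.1 mm over 6699 years gives 5547.1 / 6699 ≈ 0.83 mm per year.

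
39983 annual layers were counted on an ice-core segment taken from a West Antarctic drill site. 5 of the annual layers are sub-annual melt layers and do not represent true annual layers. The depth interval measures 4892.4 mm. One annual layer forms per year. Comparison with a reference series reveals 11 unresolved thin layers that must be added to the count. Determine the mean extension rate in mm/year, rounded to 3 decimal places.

After corrections the count is 39983 − 5 + 11 = 39989 annual layers.
Extension rate ≈ 4892.4 / 39989 = 0.122 mm/year.

0.122 mm/year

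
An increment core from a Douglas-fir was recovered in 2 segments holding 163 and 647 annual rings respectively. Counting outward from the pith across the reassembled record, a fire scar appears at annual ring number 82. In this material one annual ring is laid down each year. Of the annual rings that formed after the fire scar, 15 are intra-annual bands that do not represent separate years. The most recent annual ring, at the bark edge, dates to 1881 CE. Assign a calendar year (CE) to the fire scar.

Total annual rings = 163 + 647 = 810.
The fire scar sits at annual ring 82 from the pith, so 810 − 82 = 728 annual rings formed after it.
Excluding 15 false annual rings: 728 − 15 = 713.
Counting back 713 years from 1881 CE places the fire scar in 1881 − 713 = 1168 CE.

1168 CE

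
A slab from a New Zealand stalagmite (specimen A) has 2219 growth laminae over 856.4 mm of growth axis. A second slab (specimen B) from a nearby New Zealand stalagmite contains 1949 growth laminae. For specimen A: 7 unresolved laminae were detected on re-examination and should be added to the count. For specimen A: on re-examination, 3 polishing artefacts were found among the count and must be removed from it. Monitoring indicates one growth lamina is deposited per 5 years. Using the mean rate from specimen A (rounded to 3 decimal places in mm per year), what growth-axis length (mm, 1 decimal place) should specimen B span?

Specimen A: correcting the raw count gives 2219 − 3 + 7 = 2223 true growth laminae.
Specimen A: at 5 years per growth lamina, 2223 × 5 = 11115 years.
A: Mean rate = 856.4 mm / 11115 years ≈ 0.077 mm/yr.
Specimen B: at 5 years per growth lamina, 1949 × 5 = 9745 years. For B, 0.077 mm/year × 9745 years = 750.4 mm.

750.4 mm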